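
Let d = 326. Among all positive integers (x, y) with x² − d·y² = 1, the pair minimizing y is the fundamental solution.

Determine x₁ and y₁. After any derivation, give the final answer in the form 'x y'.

[18; 18,36] for √326; ℓ=2 ⇒ convergent index 1
a_0=18:  p_0=18·1+0=18,  q_0=18·0+1=1
a_1=18:  p_1=18·18+1=325,  q_1=18·1+0=18
fundamental: x₁=325, y₁=18  (since 105625 − 326·324 = 1)

325 18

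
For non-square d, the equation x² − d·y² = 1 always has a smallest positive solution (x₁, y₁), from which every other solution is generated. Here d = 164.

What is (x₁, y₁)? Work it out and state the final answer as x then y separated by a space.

2049 160

[12; 1,4,6,4,1,24] for √164; ℓ=6 ⇒ convergent index 5
step 0: (12, 1)  from 12·(1,0) + (0,1)
step 1: (13, 1)  from 1·(12,1) + (1,0)
step 2: (64, 5)  from 4·(13,1) + (12,1)
step 3: (397, 31)  from 6·(64,5) + (13,1)
step 4: (1652, 129)  from 4·(397,31) + (64,5)
step 5: (2049, 160)  from 1·(1652,129) + (397,31)
fundamental: x₁=2049, y₁=160  (since 4198401 − 164·25600 = 1)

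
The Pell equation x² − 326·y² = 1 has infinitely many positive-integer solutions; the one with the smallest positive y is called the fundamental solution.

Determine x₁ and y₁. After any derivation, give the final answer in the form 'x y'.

[18; 18,36] for √326; ℓ=2 ⇒ convergent index 1
step 0: (18, 1)  from 18·(1,0) + (0,1)
step 1: (325, 18)  from 18·(18,1) + (1,0)
fundamental: x₁=325, y₁=18  (since 105625 − 326·324 = 1)

325 18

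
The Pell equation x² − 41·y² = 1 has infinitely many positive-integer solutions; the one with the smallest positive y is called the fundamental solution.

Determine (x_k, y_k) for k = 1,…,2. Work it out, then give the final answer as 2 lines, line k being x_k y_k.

d=41: √d = [6; 2,2,12] (ℓ=3, odd), read p_5/q_5
i=0: a=6 ⇒ p=6, q=1
i=1: a=2 ⇒ p=13, q=2
i=2: a=2 ⇒ p=32, q=5
i=3: a=12 ⇒ p=397, q=62
i=4: a=2 ⇒ p=826, q=129
i=5: a=2 ⇒ p=2049, q=320
fundamental: x₁=2049, y₁=320  (since 4198401 − 41·102400 = 1)
n=2: (2049,320)∘(2049,320) = (2049·2049+41·320·320, 2049·320+320·2049) = (8396801,1311360)

2049 320
8396801 1311360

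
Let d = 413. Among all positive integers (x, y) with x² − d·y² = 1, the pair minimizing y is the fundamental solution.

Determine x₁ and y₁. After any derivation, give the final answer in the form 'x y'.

113399 5580

[20; 3,9,1,4,1,9,3,40] for √413; ℓ=8 ⇒ convergent index 7
i=0: a=20 ⇒ p=20, q=1
i=1: a=3 ⇒ p=61, q=3
…
i=5: a=1 ⇒ p=3719, q=183
i=6: a=9 ⇒ p=36560, q=1799
i=7: a=3 ⇒ p=113399, q=5580
(x₁, y₁) = (113399, 5580);  113399² − 413·5580² = 1 ✓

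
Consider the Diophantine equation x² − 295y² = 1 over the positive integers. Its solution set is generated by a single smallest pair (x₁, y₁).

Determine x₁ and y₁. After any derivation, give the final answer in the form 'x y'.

√295 = [17; 5,1,2,3,2,6,2,3,2,1,5,34, …], period ℓ=12 (even) → k=11
step 0: (17, 1)  from 17·(1,0) + (0,1)
…
step 2: (103, 6)  from 1·(86,5) + (17,1)
…
step 4: (979, 57)  from 3·(292,17) + (103,6)
…
step 6: (14479, 843)  from 6·(2250,131) + (979,57)
step 7: (31208, 1817)  from 2·(14479,843) + (2250,131)
step 8: (108103, 6294)  from 3·(31208,1817) + (14479,843)
step 9: (247414, 14405)  from 2·(108103,6294) + (31208,1817)
step 10: (355517, 20699)  from 1·(247414,14405) + (108103,6294)
step 11: (2024999, 117900)  from 5·(355517,20699) + (247414,14405)
→ (2024999, 117900).  Check: 2024999²=4100620950001, 295·117900²=4100620950000, difference 1.

2024999 117900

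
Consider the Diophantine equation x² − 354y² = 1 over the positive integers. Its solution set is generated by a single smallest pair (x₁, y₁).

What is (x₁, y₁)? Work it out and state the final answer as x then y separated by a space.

258065 13716

[18; 1,4,2,2,18,2,2,4,1,36] for √354; ℓ=10 ⇒ convergent index 9
i=0: a=18 ⇒ p=18, q=1
i=1: a=1 ⇒ p=19, q=1
…
i=4: a=2 ⇒ p=508, q=27
i=5: a=18 ⇒ p=9351, q=497
i=6: a=2 ⇒ p=19210, q=1021
i=7: a=2 ⇒ p=47771, q=2539
i=8: a=4 ⇒ p=210294, q=11177
i=9: a=1 ⇒ p=258065, q=13716
fundamental: x₁=258065, y₁=13716  (since 66597544225 − 354·188128656 = 1)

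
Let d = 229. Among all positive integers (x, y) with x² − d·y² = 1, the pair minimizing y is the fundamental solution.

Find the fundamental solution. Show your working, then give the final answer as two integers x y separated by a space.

√229 → a₀=15, period (7,1,1,7,30); ℓ=5 odd so k=9
step 0: (15, 1)  from 15·(1,0) + (0,1)
step 1: (106, 7)  from 7·(15,1) + (1,0)
step 2: (121, 8)  from 1·(106,7) + (15,1)
…
step 7: (413926, 27353)  from 1·(362399,23948) + (51527,3405)
step 8: (776325, 51301)  from 1·(413926,27353) + (362399,23948)
step 9: (5848201, 386460)  from 7·(776325,51301) + (413926,27353)
(x₁, y₁) = (5848201, 386460);  5848201² − 229·386460² = 1 ✓

5848201 386460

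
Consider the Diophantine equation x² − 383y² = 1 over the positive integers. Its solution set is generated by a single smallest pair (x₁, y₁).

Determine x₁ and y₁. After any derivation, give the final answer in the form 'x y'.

18768 959

d=383: √d = [19; 1,1,3,19,3,1,1,38] (ℓ=8, even), read p_7/q_7
i=0: a=19 ⇒ p=19, q=1
i=1: a=1 ⇒ p=20, q=1
i=2: a=1 ⇒ p=39, q=2
…
i=6: a=1 ⇒ p=10705, q=547
i=7: a=1 ⇒ p=18768, q=959
fundamental: x₁=18768, y₁=959  (since 352237824 − 383·919681 = 1)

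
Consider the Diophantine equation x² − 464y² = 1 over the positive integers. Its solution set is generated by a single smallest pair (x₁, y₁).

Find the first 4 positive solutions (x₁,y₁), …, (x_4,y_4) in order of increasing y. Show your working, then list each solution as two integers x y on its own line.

9801 455
192119201 8918910
3765920568201 174828473365
73819574785756801 3426987725981820

d=464: √d = [21; 1,1,5,1,1,1,5,1,1,42] (ℓ=10, even), read p_9/q_9
a_0=21:  p_0=21·1+0=21,  q_0=21·0+1=1
a_1=1:  p_1=1·21+1=22,  q_1=1·1+0=1
…
a_4=1:  p_4=1·237+43=280,  q_4=1·11+2=13
…
a_6=1:  p_6=1·517+280=797,  q_6=1·24+13=37
…
a_8=1:  p_8=1·4502+797=5299,  q_8=1·209+37=246
a_9=1:  p_9=1·5299+4502=9801,  q_9=1·246+209=455
fundamental: x₁=9801, y₁=455  (since 96059601 − 464·207025 = 1)
(9801+455√464)^2 = 192119201 + 8918910√464
(9801+455√464)^3 = 3765920568201 + 174828473365√464
(9801+455√464)^4 = 73819574785756801 + 3426987725981820√464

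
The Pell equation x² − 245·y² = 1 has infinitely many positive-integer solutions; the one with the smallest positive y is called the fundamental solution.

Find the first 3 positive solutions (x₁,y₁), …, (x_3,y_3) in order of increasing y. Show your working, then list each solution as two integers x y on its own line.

d=245: √d = [15; 1,1,1,7,6,7,1,1,1,30] (ℓ=10, even), read p_9/q_9
k=0  a_k=15  p_k/q_k = 15/1
k=1  a_k=1  p_k/q_k = 16/1
k=2  a_k=1  p_k/q_k = 31/2
…
k=4  a_k=7  p_k/q_k = 360/23
k=5  a_k=6  p_k/q_k = 2207/141
k=6  a_k=7  p_k/q_k = 15809/1010
k=7  a_k=1  p_k/q_k = 18016/1151
k=8  a_k=1  p_k/q_k = 33825/2161
k=9  a_k=1  p_k/q_k = 51841/3312
fundamental: x₁=51841, y₁=3312  (since 2687489281 − 245·10969344 = 1)
(x_2, y_2) = (51841·51841 + 245·3312·3312, 51841·3312 + 3312·51841) = (5374978561, 343394784)
(x_3, y_3) = (51841·5374978561 + 245·3312·343394784, 51841·343394784 + 3312·5374978561) = (557288527109761, 35603857991376)

51841 3312
5374978561 343394784
557288527109761 35603857991376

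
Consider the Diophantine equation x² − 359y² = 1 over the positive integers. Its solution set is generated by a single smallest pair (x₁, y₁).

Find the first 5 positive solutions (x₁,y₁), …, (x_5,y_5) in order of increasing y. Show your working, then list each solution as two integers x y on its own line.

360 19
259199 13680
186622920 9849581
134368243201 7091684640
96744948481800 5106003091219

d=359: √d = [18; 1,17,1,36] (ℓ=4, even), read p_3/q_3
step 0: (18, 1)  from 18·(1,0) + (0,1)
…
step 2: (341, 18)  from 17·(19,1) + (18,1)
step 3: (360, 19)  from 1·(341,18) + (19,1)
fundamental: x₁=360, y₁=19  (since 129600 − 359·361 = 1)
(x_2, y_2) = (360·360 + 359·19·19, 360·19 + 19·360) = (259199, 13680)
(x_3, y_3) = (360·259199 + 359·19·13680, 360·13680 + 19·259199) = (186622920, 9849581)
(x_4, y_4) = (360·186622920 + 359·19·9849581, 360·9849581 + 19·186622920) = (134368243201, 7091684640)
(x_5, y_5) = (360·134368243201 + 359·19·7091684640, 360·7091684640 + 19·134368243201) = (96744948481800, 5106003091219)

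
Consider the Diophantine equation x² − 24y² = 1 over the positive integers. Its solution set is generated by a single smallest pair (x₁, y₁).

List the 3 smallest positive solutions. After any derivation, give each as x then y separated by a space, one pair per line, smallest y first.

d=24: √d = [4; 1,8] (ℓ=2, even), read p_1/q_1
step 0: (4, 1)  from 4·(1,0) + (0,1)
step 1: (5, 1)  from 1·(4,1) + (1,0)
(x₁, y₁) = (5, 1);  5² − 24·1² = 1 ✓
n=2: (5,1)∘(5,1) = (5·5+24·1·1, 5·1+1·5) = (49,10)
n=3: (49,10)∘(5,1) = (5·49+24·1·10, 5·10+1·49) = (485,99)

5 1
49 10
485 99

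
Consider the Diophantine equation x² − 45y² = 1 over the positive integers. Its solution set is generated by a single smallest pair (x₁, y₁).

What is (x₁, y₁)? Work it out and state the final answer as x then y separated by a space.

161 24

[6; 1,2,2,2,1,12] for √45; ℓ=6 ⇒ convergent index 5
step 0: (6, 1)  from 6·(1,0) + (0,1)
step 1: (7, 1)  from 1·(6,1) + (1,0)
step 2: (20, 3)  from 2·(7,1) + (6,1)
…
step 4: (114, 17)  from 2·(47,7) + (20,3)
step 5: (161, 24)  from 1·(114,17) + (47,7)
(x₁, y₁) = (161, 24);  161² − 45·24² = 1 ✓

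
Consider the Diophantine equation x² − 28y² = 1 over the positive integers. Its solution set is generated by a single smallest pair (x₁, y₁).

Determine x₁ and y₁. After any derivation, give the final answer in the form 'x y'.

√28 = [5; 3,2,3,10, …], period ℓ=4 (even) → k=3
i=0: a=5 ⇒ p=5, q=1
i=1: a=3 ⇒ p=16, q=3
i=2: a=2 ⇒ p=37, q=7
i=3: a=3 ⇒ p=127, q=24
(x₁, y₁) = (127, 24);  127² − 28·24² = 1 ✓

127 24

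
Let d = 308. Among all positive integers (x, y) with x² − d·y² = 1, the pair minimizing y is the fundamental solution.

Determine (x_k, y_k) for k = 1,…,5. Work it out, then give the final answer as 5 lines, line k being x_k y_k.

351 20
246401 14040
172973151 9856060
121426905601 6918940080
85241514758751 4857086080100

√308 = [17; 1,1,4,1,1,34, …], period ℓ=6 (even) → k=5
i=0: a=17 ⇒ p=17, q=1
i=1: a=1 ⇒ p=18, q=1
…
i=3: a=4 ⇒ p=158, q=9
i=4: a=1 ⇒ p=193, q=11
i=5: a=1 ⇒ p=351, q=20
→ (351, 20).  Check: 351²=123201, 308·20²=123200, difference 1.
(351+20√308)^2 = 246401 + 14040√308
(351+20√308)^3 = 172973151 + 9856060√308
(351+20√308)^4 = 121426905601 + 6918940080√308
(351+20√308)^5 = 85241514758751 + 4857086080100√308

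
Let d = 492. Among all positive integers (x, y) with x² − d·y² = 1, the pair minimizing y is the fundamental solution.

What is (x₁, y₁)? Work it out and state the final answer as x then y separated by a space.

29767 1342

[22; 5,1,1,10,1,1,5,44] for √492; ℓ=8 ⇒ convergent index 7
k=0  a_k=22  p_k/q_k = 22/1
k=1  a_k=5  p_k/q_k = 111/5
k=2  a_k=1  p_k/q_k = 133/6
k=3  a_k=1  p_k/q_k = 244/11
k=4  a_k=10  p_k/q_k = 2573/116
…
k=6  a_k=1  p_k/q_k = 5390/243
k=7  a_k=5  p_k/q_k = 29767/1342
(x₁, y₁) = (29767, 1342);  29767² − 492·1342² = 1 ✓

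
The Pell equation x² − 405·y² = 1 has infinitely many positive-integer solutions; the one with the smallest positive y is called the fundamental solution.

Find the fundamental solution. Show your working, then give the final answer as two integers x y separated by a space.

d=405: √d = [20; 8,40] (ℓ=2, even), read p_1/q_1
a_0=20:  p_0=20·1+0=20,  q_0=20·0+1=1
a_1=8:  p_1=8·20+1=161,  q_1=8·1+0=8
fundamental: x₁=161, y₁=8  (since 25921 − 405·64 = 1)

161 8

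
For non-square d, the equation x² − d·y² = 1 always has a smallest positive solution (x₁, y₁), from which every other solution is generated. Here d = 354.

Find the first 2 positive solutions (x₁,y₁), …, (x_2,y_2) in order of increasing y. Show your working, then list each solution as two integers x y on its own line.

√354 → a₀=18, period (1,4,2,2,18,2,2,4,1,36); ℓ=10 even so k=9
step 0: (18, 1)  from 18·(1,0) + (0,1)
step 1: (19, 1)  from 1·(18,1) + (1,0)
step 2: (94, 5)  from 4·(19,1) + (18,1)
…
step 5: (9351, 497)  from 18·(508,27) + (207,11)
step 6: (19210, 1021)  from 2·(9351,497) + (508,27)
step 7: (47771, 2539)  from 2·(19210,1021) + (9351,497)
step 8: (210294, 11177)  from 4·(47771,2539) + (19210,1021)
step 9: (258065, 13716)  from 1·(210294,11177) + (47771,2539)
fundamental: x₁=258065, y₁=13716  (since 66597544225 − 354·188128656 = 1)
k=2:  x_2 = 258065·258065+354·13716·13716 = 133195088449,  y_2 = 258065·13716+13716·258065 = 7079239080

258065 13716
133195088449 7079239080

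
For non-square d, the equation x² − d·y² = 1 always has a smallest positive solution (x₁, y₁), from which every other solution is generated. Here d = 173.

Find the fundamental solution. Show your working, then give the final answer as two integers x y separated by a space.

√173 = [13; 6,1,1,6,26, …], period ℓ=5 (odd) → k=9
a_0=13:  p_0=13·1+0=13,  q_0=13·0+1=1
a_1=6:  p_1=6·13+1=79,  q_1=6·1+0=6
…
a_5=26:  p_5=26·1118+171=29239,  q_5=26·85+13=2223
a_6=6:  p_6=6·29239+1118=176552,  q_6=6·2223+85=13423
a_7=1:  p_7=1·176552+29239=205791,  q_7=1·13423+2223=15646
a_8=1:  p_8=1·205791+176552=382343,  q_8=1·15646+13423=29069
a_9=6:  p_9=6·382343+205791=2499849,  q_9=6·29069+15646=190060
fundamental: x₁=2499849, y₁=190060  (since 6249245022801 − 173·36122803600 = 1)

2499849 190060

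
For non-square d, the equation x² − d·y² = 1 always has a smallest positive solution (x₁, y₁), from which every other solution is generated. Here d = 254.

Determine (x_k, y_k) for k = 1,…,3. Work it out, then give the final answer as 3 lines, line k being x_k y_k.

255 16
130049 8160
66324735 4161584

√254 = [15; 1,14,1,30, …], period ℓ=4 (even) → k=3
k=0  a_k=15  p_k/q_k = 15/1
k=1  a_k=1  p_k/q_k = 16/1
k=2  a_k=14  p_k/q_k = 239/15
k=3  a_k=1  p_k/q_k = 255/16
→ (255, 16).  Check: 255²=65025, 254·16²=65024, difference 1.
n=2: (255,16)∘(255,16) = (255·255+254·16·16, 255·16+16·255) = (130049,8160)
n=3: (130049,8160)∘(255,16) = (255·130049+254·16·8160, 255·8160+16·130049) = (66324735,4161584)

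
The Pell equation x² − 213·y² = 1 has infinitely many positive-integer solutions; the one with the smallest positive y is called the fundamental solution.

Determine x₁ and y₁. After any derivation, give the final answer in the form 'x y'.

194399 13320

√213 = [14; 1,1,2,6,1,8,1,6,2,1,1,28, …], period ℓ=12 (even) → k=11
step 0: (14, 1)  from 14·(1,0) + (0,1)
…
step 3: (73, 5)  from 2·(29,2) + (15,1)
step 4: (467, 32)  from 6·(73,5) + (29,2)
…
step 7: (5327, 365)  from 1·(4787,328) + (540,37)
…
step 9: (78825, 5401)  from 2·(36749,2518) + (5327,365)
step 10: (115574, 7919)  from 1·(78825,5401) + (36749,2518)
step 11: (194399, 13320)  from 1·(115574,7919) + (78825,5401)
→ (194399, 13320).  Check: 194399²=37790971201, 213·13320²=37790971200, difference 1.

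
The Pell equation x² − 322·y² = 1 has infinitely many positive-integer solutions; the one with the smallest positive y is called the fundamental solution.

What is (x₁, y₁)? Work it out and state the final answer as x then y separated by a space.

√322 = [17; 1,16,1,34, …], period ℓ=4 (even) → k=3
step 0: (17, 1)  from 17·(1,0) + (0,1)
step 1: (18, 1)  from 1·(17,1) + (1,0)
step 2: (305, 17)  from 16·(18,1) + (17,1)
step 3: (323, 18)  from 1·(305,17) + (18,1)
→ (323, 18).  Check: 323²=104329, 322·18²=104328, difference 1.

323 18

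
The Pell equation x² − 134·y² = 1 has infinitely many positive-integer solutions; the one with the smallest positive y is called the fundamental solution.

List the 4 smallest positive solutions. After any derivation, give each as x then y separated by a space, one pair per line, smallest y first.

√134 → a₀=11, period (1,1,2,1,3,…,1,1,22); ℓ=14 even so k=13
k=0  a_k=11  p_k/q_k = 11/1
…
k=3  a_k=2  p_k/q_k = 58/5
…
k=5  a_k=3  p_k/q_k = 301/26
…
k=8  a_k=1  p_k/q_k = 4503/389
k=9  a_k=3  p_k/q_k = 17630/1523
…
k=12  a_k=1  p_k/q_k = 84029/7259
k=13  a_k=1  p_k/q_k = 145925/12606
→ (145925, 12606).  Check: 145925²=21294105625, 134·12606²=21294105624, difference 1.
n=2: (145925,12606)∘(145925,12606) = (145925·145925+134·12606·12606, 145925·12606+12606·145925) = (42588211249,3679061100)
n=3: (42588211249,3679061100)∘(145925,12606) = (145925·42588211249+134·12606·3679061100, 145925·3679061100+12606·42588211249) = (12429369452874725,1073733982022394)
n=4: (12429369452874725,1073733982022394)∘(145925,12606) = (145925·12429369452874725+134·12606·1073733982022394, 145925·1073733982022394+12606·12429369452874725) = (3627511474778900280001,313369262649556627800)

145925 12606
42588211249 3679061100
12429369452874725 1073733982022394
3627511474778900280001 313369262649556627800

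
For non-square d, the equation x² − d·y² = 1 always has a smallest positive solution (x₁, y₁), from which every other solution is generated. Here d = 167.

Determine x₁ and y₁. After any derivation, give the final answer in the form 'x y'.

168 13

[12; 1,11,1,24] for √167; ℓ=4 ⇒ convergent index 3
step 0: (12, 1)  from 12·(1,0) + (0,1)
step 1: (13, 1)  from 1·(12,1) + (1,0)
step 2: (155, 12)  from 11·(13,1) + (12,1)
step 3: (168, 13)  from 1·(155,12) + (13,1)
fundamental: x₁=168, y₁=13  (since 28224 − 167·169 = 1)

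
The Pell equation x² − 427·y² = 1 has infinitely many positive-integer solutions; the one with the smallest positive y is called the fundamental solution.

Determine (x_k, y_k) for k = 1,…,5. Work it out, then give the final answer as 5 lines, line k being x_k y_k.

62 3
7687 372
953126 46125
118179937 5719128
14653359062 709125747

√427 → a₀=20, period (1,1,1,40); ℓ=4 even so k=3
k=0  a_k=20  p_k/q_k = 20/1
k=1  a_k=1  p_k/q_k = 21/1
k=2  a_k=1  p_k/q_k = 41/2
k=3  a_k=1  p_k/q_k = 62/3
fundamental: x₁=62, y₁=3  (since 3844 − 427·9 = 1)
(62+3√427)^2 = 7687 + 372√427
(62+3√427)^3 = 953126 + 46125√427
(62+3√427)^4 = 118179937 + 5719128√427
(62+3√427)^5 = 14653359062 + 709125747√427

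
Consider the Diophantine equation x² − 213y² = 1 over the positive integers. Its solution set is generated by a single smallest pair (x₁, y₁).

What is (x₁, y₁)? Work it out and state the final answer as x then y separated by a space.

194399 13320

√213 → a₀=14, period (1,1,2,6,1,8,1,6,2,1,1,28); ℓ=12 even so k=11
step 0: (14, 1)  from 14·(1,0) + (0,1)
step 1: (15, 1)  from 1·(14,1) + (1,0)
…
step 3: (73, 5)  from 2·(29,2) + (15,1)
step 4: (467, 32)  from 6·(73,5) + (29,2)
step 5: (540, 37)  from 1·(467,32) + (73,5)
step 6: (4787, 328)  from 8·(540,37) + (467,32)
step 7: (5327, 365)  from 1·(4787,328) + (540,37)
step 8: (36749, 2518)  from 6·(5327,365) + (4787,328)
step 9: (78825, 5401)  from 2·(36749,2518) + (5327,365)
step 10: (115574, 7919)  from 1·(78825,5401) + (36749,2518)
step 11: (194399, 13320)  from 1·(115574,7919) + (78825,5401)
(x₁, y₁) = (194399, 13320);  194399² − 213·13320² = 1 ✓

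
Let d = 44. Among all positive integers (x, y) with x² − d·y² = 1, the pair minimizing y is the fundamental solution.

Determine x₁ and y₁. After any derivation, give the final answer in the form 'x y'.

d=44: √d = [6; 1,1,1,2,1,1,1,12] (ℓ=8, even), read p_7/q_7
k=0  a_k=6  p_k/q_k = 6/1
k=1  a_k=1  p_k/q_k = 7/1
k=2  a_k=1  p_k/q_k = 13/2
k=3  a_k=1  p_k/q_k = 20/3
k=4  a_k=2  p_k/q_k = 53/8
k=5  a_k=1  p_k/q_k = 73/11
k=6  a_k=1  p_k/q_k = 126/19
k=7  a_k=1  p_k/q_k = 199/30
fundamental: x₁=199, y₁=30  (since 39601 − 44·900 = 1)

199 30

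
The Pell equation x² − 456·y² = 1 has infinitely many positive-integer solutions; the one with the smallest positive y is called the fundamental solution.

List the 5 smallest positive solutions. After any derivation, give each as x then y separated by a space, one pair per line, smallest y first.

√456 → a₀=21, period (2,1,4,1,2,42); ℓ=6 even so k=5
i=0: a=21 ⇒ p=21, q=1
…
i=3: a=4 ⇒ p=299, q=14
i=4: a=1 ⇒ p=363, q=17
i=5: a=2 ⇒ p=1025, q=48
fundamental: x₁=1025, y₁=48  (since 1050625 − 456·2304 = 1)
k=2:  x_2 = 1025·1025+456·48·48 = 2101249,  y_2 = 1025·48+48·1025 = 98400
k=3:  x_3 = 1025·2101249+456·48·98400 = 4307559425,  y_3 = 1025·98400+48·2101249 = 201719952
k=4:  x_4 = 1025·4307559425+456·48·201719952 = 8830494720001,  y_4 = 1025·201719952+48·4307559425 = 413525803200
k=5:  x_5 = 1025·8830494720001+456·48·413525803200 = 18102509868442625,  y_5 = 1025·413525803200+48·8830494720001 = 847727694840048

1025 48
2101249 98400
4307559425 201719952
8830494720001 413525803200
18102509868442625 847727694840048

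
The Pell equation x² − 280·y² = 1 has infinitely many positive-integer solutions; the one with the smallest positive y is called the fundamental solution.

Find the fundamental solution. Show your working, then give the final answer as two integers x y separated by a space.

251 15

d=280: √d = [16; 1,2,1,2,1,32] (ℓ=6, even), read p_5/q_5
k=0  a_k=16  p_k/q_k = 16/1
k=1  a_k=1  p_k/q_k = 17/1
…
k=3  a_k=1  p_k/q_k = 67/4
k=4  a_k=2  p_k/q_k = 184/11
k=5  a_k=1  p_k/q_k = 251/15
fundamental: x₁=251, y₁=15  (since 63001 − 280·225 = 1)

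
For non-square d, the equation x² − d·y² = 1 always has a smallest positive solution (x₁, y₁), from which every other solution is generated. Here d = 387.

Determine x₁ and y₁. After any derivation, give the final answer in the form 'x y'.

√387 → a₀=19, period (1,2,19,2,1,38); ℓ=6 even so k=5
a_0=19:  p_0=19·1+0=19,  q_0=19·0+1=1
…
a_2=2:  p_2=2·20+19=59,  q_2=2·1+1=3
a_3=19:  p_3=19·59+20=1141,  q_3=19·3+1=58
a_4=2:  p_4=2·1141+59=2341,  q_4=2·58+3=119
a_5=1:  p_5=1·2341+1141=3482,  q_5=1·119+58=177
(x₁, y₁) = (3482, 177);  3482² − 387·177² = 1 ✓

3482 177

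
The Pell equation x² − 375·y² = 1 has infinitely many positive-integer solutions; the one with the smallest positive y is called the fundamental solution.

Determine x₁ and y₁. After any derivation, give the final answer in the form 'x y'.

d=375: √d = [19; 2,1,2,1,5,1,2,1,2,38] (ℓ=10, even), read p_9/q_9
k=0  a_k=19  p_k/q_k = 19/1
k=1  a_k=2  p_k/q_k = 39/2
k=2  a_k=1  p_k/q_k = 58/3
k=3  a_k=2  p_k/q_k = 155/8
k=4  a_k=1  p_k/q_k = 213/11
…
k=6  a_k=1  p_k/q_k = 1433/74
…
k=8  a_k=1  p_k/q_k = 5519/285
k=9  a_k=2  p_k/q_k = 15124/781
fundamental: x₁=15124, y₁=781  (since 228735376 − 375·609961 = 1)

15124 781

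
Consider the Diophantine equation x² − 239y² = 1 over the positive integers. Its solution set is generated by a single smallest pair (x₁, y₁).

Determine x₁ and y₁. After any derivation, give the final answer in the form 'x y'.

√239 = [15; 2,5,1,2,4,15,4,2,1,5,2,30, …], period ℓ=12 (even) → k=11
k=0  a_k=15  p_k/q_k = 15/1
…
k=2  a_k=5  p_k/q_k = 170/11
…
k=5  a_k=4  p_k/q_k = 2489/161
…
k=10  a_k=5  p_k/q_k = 2847431/184185
k=11  a_k=2  p_k/q_k = 6195120/400729
fundamental: x₁=6195120, y₁=400729  (since 38379511814400 − 239·160583731441 = 1)

6195120 400729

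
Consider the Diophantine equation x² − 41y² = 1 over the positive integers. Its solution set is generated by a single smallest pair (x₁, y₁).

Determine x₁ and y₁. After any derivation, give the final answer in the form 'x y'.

2049 320

[6; 2,2,12] for √41; ℓ=3 ⇒ convergent index 5
i=0: a=6 ⇒ p=6, q=1
i=1: a=2 ⇒ p=13, q=2
i=2: a=2 ⇒ p=32, q=5
i=3: a=12 ⇒ p=397, q=62
i=4: a=2 ⇒ p=826, q=129
i=5: a=2 ⇒ p=2049, q=320
→ (2049, 320).  Check: 2049²=4198401, 41·320²=4198400, difference 1.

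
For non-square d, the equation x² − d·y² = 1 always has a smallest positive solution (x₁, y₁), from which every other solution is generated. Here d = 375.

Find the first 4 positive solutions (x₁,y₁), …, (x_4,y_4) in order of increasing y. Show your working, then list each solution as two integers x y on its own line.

√375 → a₀=19, period (2,1,2,1,5,1,2,1,2,38); ℓ=10 even so k=9
i=0: a=19 ⇒ p=19, q=1
…
i=2: a=1 ⇒ p=58, q=3
i=3: a=2 ⇒ p=155, q=8
i=4: a=1 ⇒ p=213, q=11
i=5: a=5 ⇒ p=1220, q=63
…
i=8: a=1 ⇒ p=5519, q=285
i=9: a=2 ⇒ p=15124, q=781
→ (15124, 781).  Check: 15124²=228735376, 375·781²=228735375, difference 1.
n=2: (15124,781)∘(15124,781) = (15124·15124+375·781·781, 15124·781+781·15124) = (457470751,23623688)
n=3: (457470751,23623688)∘(15124,781) = (15124·457470751+375·781·23623688, 15124·23623688+781·457470751) = (13837575261124,714569313843)
n=4: (13837575261124,714569313843)∘(15124,781) = (15124·13837575261124+375·781·714569313843, 15124·714569313843+781·13837575261124) = (418558976041008001,21614292581499376)

15124 781
457470751 23623688
13837575261124 714569313843
418558976041008001 21614292581499376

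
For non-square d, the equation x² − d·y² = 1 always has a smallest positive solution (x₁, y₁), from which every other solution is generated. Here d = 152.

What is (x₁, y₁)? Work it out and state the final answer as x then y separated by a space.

[12; 3,24] for √152; ℓ=2 ⇒ convergent index 1
step 0: (12, 1)  from 12·(1,0) + (0,1)
step 1: (37, 3)  from 3·(12,1) + (1,0)
fundamental: x₁=37, y₁=3  (since 1369 − 152·9 = 1)

37 3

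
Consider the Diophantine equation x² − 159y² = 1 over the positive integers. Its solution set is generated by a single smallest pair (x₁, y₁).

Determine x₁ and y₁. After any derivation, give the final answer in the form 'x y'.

√159 = [12; 1,1,1,1,3,1,1,1,1,24, …], period ℓ=10 (even) → k=9
step 0: (12, 1)  from 12·(1,0) + (0,1)
…
step 2: (25, 2)  from 1·(13,1) + (12,1)
step 3: (38, 3)  from 1·(25,2) + (13,1)
step 4: (63, 5)  from 1·(38,3) + (25,2)
step 5: (227, 18)  from 3·(63,5) + (38,3)
…
step 7: (517, 41)  from 1·(290,23) + (227,18)
step 8: (807, 64)  from 1·(517,41) + (290,23)
step 9: (1324, 105)  from 1·(807,64) + (517,41)
fundamental: x₁=1324, y₁=105  (since 1752976 − 159·11025 = 1)

1324 105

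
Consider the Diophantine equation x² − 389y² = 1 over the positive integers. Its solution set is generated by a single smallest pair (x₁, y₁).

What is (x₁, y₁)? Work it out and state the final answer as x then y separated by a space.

3287049 166660

[19; 1,2,1,1,1,1,2,1,38] for √389; ℓ=9 ⇒ convergent index 17
a_0=19:  p_0=19·1+0=19,  q_0=19·0+1=1
a_1=1:  p_1=1·19+1=20,  q_1=1·1+0=1
a_2=2:  p_2=2·20+19=59,  q_2=2·1+1=3
a_3=1:  p_3=1·59+20=79,  q_3=1·3+1=4
a_4=1:  p_4=1·79+59=138,  q_4=1·4+3=7
a_5=1:  p_5=1·138+79=217,  q_5=1·7+4=11
…
a_9=38:  p_9=38·1282+927=49643,  q_9=38·65+47=2517
a_10=1:  p_10=1·49643+1282=50925,  q_10=1·2517+65=2582
a_11=2:  p_11=2·50925+49643=151493,  q_11=2·2582+2517=7681
…
a_13=1:  p_13=1·202418+151493=353911,  q_13=1·10263+7681=17944
a_14=1:  p_14=1·353911+202418=556329,  q_14=1·17944+10263=28207
…
a_16=2:  p_16=2·910240+556329=2376809,  q_16=2·46151+28207=120509
a_17=1:  p_17=1·2376809+910240=3287049,  q_17=1·120509+46151=166660
(x₁, y₁) = (3287049, 166660);  3287049² − 389·166660² = 1 ✓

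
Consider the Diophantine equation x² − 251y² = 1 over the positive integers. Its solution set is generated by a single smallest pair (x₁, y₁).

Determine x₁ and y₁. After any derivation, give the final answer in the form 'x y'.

√251 → a₀=15, period (1,5,2,1,2,…,5,1,30); ℓ=14 even so k=13
a_0=15:  p_0=15·1+0=15,  q_0=15·0+1=1
a_1=1:  p_1=1·15+1=16,  q_1=1·1+0=1
a_2=5:  p_2=5·16+15=95,  q_2=5·1+1=6
a_3=2:  p_3=2·95+16=206,  q_3=2·6+1=13
…
a_5=2:  p_5=2·301+206=808,  q_5=2·19+13=51
a_6=2:  p_6=2·808+301=1917,  q_6=2·51+19=121
…
a_8=2:  p_8=2·29563+1917=61043,  q_8=2·1866+121=3853
a_9=2:  p_9=2·61043+29563=151649,  q_9=2·3853+1866=9572
a_10=1:  p_10=1·151649+61043=212692,  q_10=1·9572+3853=13425
a_11=2:  p_11=2·212692+151649=577033,  q_11=2·13425+9572=36422
a_12=5:  p_12=5·577033+212692=3097857,  q_12=5·36422+13425=195535
a_13=1:  p_13=1·3097857+577033=3674890,  q_13=1·195535+36422=231957
(x₁, y₁) = (3674890, 231957);  3674890² − 251·231957² = 1 ✓

3674890 231957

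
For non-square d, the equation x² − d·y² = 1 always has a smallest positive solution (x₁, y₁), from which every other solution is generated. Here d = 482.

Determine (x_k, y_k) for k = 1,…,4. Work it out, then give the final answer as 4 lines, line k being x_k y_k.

√482 → a₀=21, period (1,20,1,42); ℓ=4 even so k=3
k=0  a_k=21  p_k/q_k = 21/1
…
k=2  a_k=20  p_k/q_k = 461/21
k=3  a_k=1  p_k/q_k = 483/22
(x₁, y₁) = (483, 22);  483² − 482·22² = 1 ✓
(483+22√482)^2 = 466577 + 21252√482
(483+22√482)^3 = 450712899 + 20529410√482
(483+22√482)^4 = 435388193857 + 19831388808√482

483 22
466577 21252
450712899 20529410
435388193857 19831388808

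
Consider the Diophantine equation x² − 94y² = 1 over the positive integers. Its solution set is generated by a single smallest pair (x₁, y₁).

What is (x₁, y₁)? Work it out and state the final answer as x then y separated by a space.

d=94: √d = [9; 1,2,3,1,1,…,2,1,18] (ℓ=16, even), read p_15/q_15
a_0=9:  p_0=9·1+0=9,  q_0=9·0+1=1
a_1=1:  p_1=1·9+1=10,  q_1=1·1+0=1
a_2=2:  p_2=2·10+9=29,  q_2=2·1+1=3
…
a_4=1:  p_4=1·97+29=126,  q_4=1·10+3=13
a_5=1:  p_5=1·126+97=223,  q_5=1·13+10=23
a_6=5:  p_6=5·223+126=1241,  q_6=5·23+13=128
a_7=1:  p_7=1·1241+223=1464,  q_7=1·128+23=151
…
a_9=1:  p_9=1·12953+1464=14417,  q_9=1·1336+151=1487
a_10=5:  p_10=5·14417+12953=85038,  q_10=5·1487+1336=8771
a_11=1:  p_11=1·85038+14417=99455,  q_11=1·8771+1487=10258
…
a_13=3:  p_13=3·184493+99455=652934,  q_13=3·19029+10258=67345
a_14=2:  p_14=2·652934+184493=1490361,  q_14=2·67345+19029=153719
a_15=1:  p_15=1·1490361+652934=2143295,  q_15=1·153719+67345=221064
→ (2143295, 221064).  Check: 2143295²=4593713457025, 94·221064²=4593713457024, difference 1.

2143295 221064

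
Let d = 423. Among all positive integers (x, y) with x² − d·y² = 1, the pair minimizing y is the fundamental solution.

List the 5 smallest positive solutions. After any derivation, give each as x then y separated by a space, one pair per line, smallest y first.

4607 224
42448897 2063936
391124132351 19017106080
3603817713033217 175223613357184
33205576016763929087 1614510354455987296

d=423: √d = [20; 1,1,3,4,3,1,1,40] (ℓ=8, even), read p_7/q_7
step 0: (20, 1)  from 20·(1,0) + (0,1)
…
step 4: (617, 30)  from 4·(144,7) + (41,2)
…
step 6: (2612, 127)  from 1·(1995,97) + (617,30)
step 7: (4607, 224)  from 1·(2612,127) + (1995,97)
(x₁, y₁) = (4607, 224);  4607² − 423·224² = 1 ✓
(x_2, y_2) = (4607·4607 + 423·224·224, 4607·224 + 224·4607) = (42448897, 2063936)
(x_3, y_3) = (4607·42448897 + 423·224·2063936, 4607·2063936 + 224·42448897) = (391124132351, 19017106080)
(x_4, y_4) = (4607·391124132351 + 423·224·19017106080, 4607·19017106080 + 224·391124132351) = (3603817713033217, 175223613357184)
(x_5, y_5) = (4607·3603817713033217 + 423·224·175223613357184, 4607·175223613357184 + 224·3603817713033217) = (33205576016763929087, 1614510354455987296)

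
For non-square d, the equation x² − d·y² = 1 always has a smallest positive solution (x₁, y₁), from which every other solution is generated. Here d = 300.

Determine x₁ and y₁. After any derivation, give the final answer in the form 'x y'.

d=300: √d = [17; 3,8,3,34] (ℓ=4, even), read p_3/q_3
step 0: (17, 1)  from 17·(1,0) + (0,1)
…
step 2: (433, 25)  from 8·(52,3) + (17,1)
step 3: (1351, 78)  from 3·(433,25) + (52,3)
(x₁, y₁) = (1351, 78);  1351² − 300·78² = 1 ✓

1351 78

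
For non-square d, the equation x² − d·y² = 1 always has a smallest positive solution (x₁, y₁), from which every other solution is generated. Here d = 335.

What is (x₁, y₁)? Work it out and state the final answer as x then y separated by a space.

604 33

[18; 3,3,3,36] for √335; ℓ=4 ⇒ convergent index 3
i=0: a=18 ⇒ p=18, q=1
i=1: a=3 ⇒ p=55, q=3
i=2: a=3 ⇒ p=183, q=10
i=3: a=3 ⇒ p=604, q=33
fundamental: x₁=604, y₁=33  (since 364816 − 335·1089 = 1)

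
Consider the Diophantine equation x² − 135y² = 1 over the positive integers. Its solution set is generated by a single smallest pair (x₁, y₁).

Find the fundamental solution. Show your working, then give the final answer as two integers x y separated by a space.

244 21

[11; 1,1,1,1,1,1,1,22] for √135; ℓ=8 ⇒ convergent index 7
a_0=11:  p_0=11·1+0=11,  q_0=11·0+1=1
a_1=1:  p_1=1·11+1=12,  q_1=1·1+0=1
a_2=1:  p_2=1·12+11=23,  q_2=1·1+1=2
a_3=1:  p_3=1·23+12=35,  q_3=1·2+1=3
a_4=1:  p_4=1·35+23=58,  q_4=1·3+2=5
…
a_6=1:  p_6=1·93+58=151,  q_6=1·8+5=13
a_7=1:  p_7=1·151+93=244,  q_7=1·13+8=21
(x₁, y₁) = (244, 21);  244² − 135·21² = 1 ✓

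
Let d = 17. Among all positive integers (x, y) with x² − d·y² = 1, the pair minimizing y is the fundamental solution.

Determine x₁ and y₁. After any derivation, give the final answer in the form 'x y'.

33 8

√17 → a₀=4, period (8); ℓ=1 odd so k=1
k=0  a_k=4  p_k/q_k = 4/1
k=1  a_k=8  p_k/q_k = 33/8
fundamental: x₁=33, y₁=8  (since 1089 − 17·64 = 1)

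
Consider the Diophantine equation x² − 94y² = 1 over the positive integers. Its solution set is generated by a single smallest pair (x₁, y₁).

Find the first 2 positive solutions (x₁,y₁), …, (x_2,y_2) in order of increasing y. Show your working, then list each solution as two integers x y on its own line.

√94 = [9; 1,2,3,1,1,…,2,1,18, …], period ℓ=16 (even) → k=15
k=0  a_k=9  p_k/q_k = 9/1
…
k=2  a_k=2  p_k/q_k = 29/3
…
k=4  a_k=1  p_k/q_k = 126/13
…
k=6  a_k=5  p_k/q_k = 1241/128
…
k=10  a_k=5  p_k/q_k = 85038/8771
…
k=14  a_k=2  p_k/q_k = 1490361/153719
k=15  a_k=1  p_k/q_k = 2143295/221064
fundamental: x₁=2143295, y₁=221064  (since 4593713457025 − 94·48869292096 = 1)
k=2:  x_2 = 2143295·2143295+94·221064·221064 = 9187426914049,  y_2 = 2143295·221064+221064·2143295 = 947610731760

2143295 221064
9187426914049 947610731760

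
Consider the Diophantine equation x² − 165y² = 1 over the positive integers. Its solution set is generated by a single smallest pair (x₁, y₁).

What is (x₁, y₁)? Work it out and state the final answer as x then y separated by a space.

[12; 1,5,2,5,1,24] for √165; ℓ=6 ⇒ convergent index 5
i=0: a=12 ⇒ p=12, q=1
i=1: a=1 ⇒ p=13, q=1
…
i=4: a=5 ⇒ p=912, q=71
i=5: a=1 ⇒ p=1079, q=84
→ (1079, 84).  Check: 1079²=1164241, 165·84²=1164240, difference 1.

1079 84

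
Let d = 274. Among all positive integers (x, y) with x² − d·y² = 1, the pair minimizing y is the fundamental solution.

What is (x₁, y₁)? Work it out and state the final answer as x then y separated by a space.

3959299 239190

√274 = [16; 1,1,4,4,1,1,32, …], period ℓ=7 (odd) → k=13
a_0=16:  p_0=16·1+0=16,  q_0=16·0+1=1
…
a_2=1:  p_2=1·17+16=33,  q_2=1·1+1=2
a_3=4:  p_3=4·33+17=149,  q_3=4·2+1=9
a_4=4:  p_4=4·149+33=629,  q_4=4·9+2=38
…
a_6=1:  p_6=1·778+629=1407,  q_6=1·47+38=85
a_7=32:  p_7=32·1407+778=45802,  q_7=32·85+47=2767
a_8=1:  p_8=1·45802+1407=47209,  q_8=1·2767+85=2852
…
a_10=4:  p_10=4·93011+47209=419253,  q_10=4·5619+2852=25328
…
a_12=1:  p_12=1·1770023+419253=2189276,  q_12=1·106931+25328=132259
a_13=1:  p_13=1·2189276+1770023=3959299,  q_13=1·132259+106931=239190
(x₁, y₁) = (3959299, 239190);  3959299² − 274·239190² = 1 ✓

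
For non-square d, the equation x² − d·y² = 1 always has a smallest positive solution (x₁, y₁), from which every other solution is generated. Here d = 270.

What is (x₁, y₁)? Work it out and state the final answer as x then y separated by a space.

5291 322

[16; 2,3,6,3,2,32] for √270; ℓ=6 ⇒ convergent index 5
i=0: a=16 ⇒ p=16, q=1
…
i=2: a=3 ⇒ p=115, q=7
i=3: a=6 ⇒ p=723, q=44
i=4: a=3 ⇒ p=2284, q=139
i=5: a=2 ⇒ p=5291, q=322
→ (5291, 322).  Check: 5291²=27994681, 270·322²=27994680, difference 1.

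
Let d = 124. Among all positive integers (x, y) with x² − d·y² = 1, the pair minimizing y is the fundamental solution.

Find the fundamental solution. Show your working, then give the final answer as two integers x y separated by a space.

√124 → a₀=11, period (7,2,1,1,1,…,2,7,22); ℓ=16 even so k=15
a_0=11:  p_0=11·1+0=11,  q_0=11·0+1=1
…
a_2=2:  p_2=2·78+11=167,  q_2=2·7+1=15
a_3=1:  p_3=1·167+78=245,  q_3=1·15+7=22
…
a_5=1:  p_5=1·412+245=657,  q_5=1·37+22=59
a_6=3:  p_6=3·657+412=2383,  q_6=3·59+37=214
a_7=1:  p_7=1·2383+657=3040,  q_7=1·214+59=273
a_8=4:  p_8=4·3040+2383=14543,  q_8=4·273+214=1306
…
a_11=1:  p_11=1·67292+17583=84875,  q_11=1·6043+1579=7622
…
a_14=2:  p_14=2·237042+152167=626251,  q_14=2·21287+13665=56239
a_15=7:  p_15=7·626251+237042=4620799,  q_15=7·56239+21287=414960
(x₁, y₁) = (4620799, 414960);  4620799² − 124·414960² = 1 ✓

4620799 414960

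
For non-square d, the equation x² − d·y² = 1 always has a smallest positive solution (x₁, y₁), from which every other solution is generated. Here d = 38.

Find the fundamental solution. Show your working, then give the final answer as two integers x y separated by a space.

37 6

[6; 6,12] for √38; ℓ=2 ⇒ convergent index 1
a_0=6:  p_0=6·1+0=6,  q_0=6·0+1=1
a_1=6:  p_1=6·6+1=37,  q_1=6·1+0=6
fundamental: x₁=37, y₁=6  (since 1369 − 38·36 = 1)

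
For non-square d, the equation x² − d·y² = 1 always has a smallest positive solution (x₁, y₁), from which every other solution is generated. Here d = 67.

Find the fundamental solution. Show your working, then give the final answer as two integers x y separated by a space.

√67 → a₀=8, period (5,2,1,1,7,1,1,2,5,16); ℓ=10 even so k=9
k=0  a_k=8  p_k/q_k = 8/1
…
k=6  a_k=1  p_k/q_k = 1899/232
…
k=8  a_k=2  p_k/q_k = 9053/1106
k=9  a_k=5  p_k/q_k = 48842/5967
(x₁, y₁) = (48842, 5967);  48842² − 67·5967² = 1 ✓

48842 5967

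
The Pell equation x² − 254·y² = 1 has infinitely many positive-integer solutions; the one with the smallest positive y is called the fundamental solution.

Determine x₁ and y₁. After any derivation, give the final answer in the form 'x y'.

√254 → a₀=15, period (1,14,1,30); ℓ=4 even so k=3
step 0: (15, 1)  from 15·(1,0) + (0,1)
step 1: (16, 1)  from 1·(15,1) + (1,0)
step 2: (239, 15)  from 14·(16,1) + (15,1)
step 3: (255, 16)  from 1·(239,15) + (16,1)
fundamental: x₁=255, y₁=16  (since 65025 − 254·256 = 1)

255 16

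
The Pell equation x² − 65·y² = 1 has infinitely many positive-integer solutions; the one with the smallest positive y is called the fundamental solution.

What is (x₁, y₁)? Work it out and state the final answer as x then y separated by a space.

129 16

d=65: √d = [8; 16] (ℓ=1, odd), read p_1/q_1
k=0  a_k=8  p_k/q_k = 8/1
k=1  a_k=16  p_k/q_k = 129/16
→ (129, 16).  Check: 129²=16641, 65·16²=16640, difference 1.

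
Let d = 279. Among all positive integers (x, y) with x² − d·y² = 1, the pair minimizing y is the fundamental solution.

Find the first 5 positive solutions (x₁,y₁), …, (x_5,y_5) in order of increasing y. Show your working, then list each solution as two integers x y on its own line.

1520 91
4620799 276640
14047227440 840985509
42703566796801 2556595670720
129818829015047600 7772049998003291

[16; 1,2,2,1,2,2,1,32] for √279; ℓ=8 ⇒ convergent index 7
k=0  a_k=16  p_k/q_k = 16/1
k=1  a_k=1  p_k/q_k = 17/1
k=2  a_k=2  p_k/q_k = 50/3
k=3  a_k=2  p_k/q_k = 117/7
k=4  a_k=1  p_k/q_k = 167/10
…
k=6  a_k=2  p_k/q_k = 1069/64
k=7  a_k=1  p_k/q_k = 1520/91
(x₁, y₁) = (1520, 91);  1520² − 279·91² = 1 ✓
(x_2, y_2) = (1520·1520 + 279·91·91, 1520·91 + 91·1520) = (4620799, 276640)
(x_3, y_3) = (1520·4620799 + 279·91·276640, 1520·276640 + 91·4620799) = (14047227440, 840985509)
(x_4, y_4) = (1520·14047227440 + 279·91·840985509, 1520·840985509 + 91·14047227440) = (42703566796801, 2556595670720)
(x_5, y_5) = (1520·42703566796801 + 279·91·2556595670720, 1520·2556595670720 + 91·42703566796801) = (129818829015047600, 7772049998003291)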